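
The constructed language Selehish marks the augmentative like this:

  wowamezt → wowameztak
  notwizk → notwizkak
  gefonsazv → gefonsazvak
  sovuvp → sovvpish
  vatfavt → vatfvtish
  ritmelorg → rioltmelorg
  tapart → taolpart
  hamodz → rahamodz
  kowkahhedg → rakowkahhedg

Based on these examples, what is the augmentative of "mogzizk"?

wowamezt and vatfavt both end in -t yet inflect differently (wowameztak, vatfvtish), so the final letter is not what conditions the rule; the second-to-last letter is.
"mogzizk" has second-to-last letter 'z'. The stems whose second-to-last letter is 'z' (wowamezt → wowameztak, notwizk → notwizkak, gefonsazv → gefonsazvak) add -ak.
The other patterns: stems whose second-to-last letter is 'v' delete the last vowel and add -ish; stems whose second-to-last letter is 'r' insert -ol- after the first vowel; stems whose second-to-last letter is 'd' add the prefix ra-.
So mogzizk → mogzizkak.

mogzizkak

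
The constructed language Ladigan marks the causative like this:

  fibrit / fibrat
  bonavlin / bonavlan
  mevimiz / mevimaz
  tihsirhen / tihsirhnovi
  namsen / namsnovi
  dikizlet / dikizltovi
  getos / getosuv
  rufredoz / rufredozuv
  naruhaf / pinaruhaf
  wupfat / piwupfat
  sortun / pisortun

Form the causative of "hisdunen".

bonavlin and tihsirhen both end in -n yet inflect differently (bonavlan, tihsirhnovi), so the final letter is not what conditions the rule; the last vowel is.
"hisdunen" has last vowel 'e'. The stems whose last vowel is 'e' (tihsirhen → tihsirhnovi, namsen → namsnovi, dikizlet → dikizltovi) delete the last vowel and add -ovi.
So hisdunen → hisdunnovi.

hisdunnovi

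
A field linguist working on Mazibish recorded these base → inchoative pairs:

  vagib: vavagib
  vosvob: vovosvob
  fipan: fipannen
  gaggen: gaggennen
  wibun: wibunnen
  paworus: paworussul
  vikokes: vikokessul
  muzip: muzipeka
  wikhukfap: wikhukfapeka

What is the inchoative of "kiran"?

kirannen

wibun and paworus both have last vowel 'u' yet inflect differently (wibunnen, paworussul), so the last vowel is not what conditions the rule; the final letter is.
"kiran" ends in -n. The stems ending in -n (fipan → fipannen, gaggen → gaggennen, wibun → wibunnen) double the final consonant and add -en.
The other patterns: stems ending in -b repeat the first consonant+vowel as a prefix; stems ending in -s double the final consonant and add -ul; stems ending in -p add -eka.
So kiran → kirannen.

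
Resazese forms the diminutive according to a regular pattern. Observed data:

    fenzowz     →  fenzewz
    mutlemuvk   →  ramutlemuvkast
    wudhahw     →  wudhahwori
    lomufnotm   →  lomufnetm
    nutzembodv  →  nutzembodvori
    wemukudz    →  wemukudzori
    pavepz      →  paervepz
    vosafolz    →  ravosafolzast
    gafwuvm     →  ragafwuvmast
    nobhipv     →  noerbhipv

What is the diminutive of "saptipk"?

saerptipk

pavepz and vosafolz both end in -z yet inflect differently (paervepz, ravosafolzast), so the final letter is not what conditions the rule; the second-to-last letter is.
"saptipk" has second-to-last letter 'p'. The stems whose second-to-last letter is 'p' (pavepz → paervepz, nobhipv → noerbhipv) insert -er- after the first vowel.
The other patterns: stems whose second-to-last letter is 'l' or 'v' add ra- … -ast around the stem; stems whose second-to-last letter is 't' or 'w' change the last vowel to 'e'; stems whose second-to-last letter is 'd' or 'h' add -ori.
So saptipk → saerptipk.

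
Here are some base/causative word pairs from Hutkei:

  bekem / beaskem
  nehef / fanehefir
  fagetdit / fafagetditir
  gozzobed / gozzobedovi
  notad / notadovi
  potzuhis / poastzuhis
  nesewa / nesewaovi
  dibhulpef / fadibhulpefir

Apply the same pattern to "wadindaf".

bekem and gozzobed both have last vowel 'e' yet inflect differently (beaskem, gozzobedovi), so the last vowel is not what conditions the rule; the final letter is.
"wadindaf" ends in -f. The stems ending in -f (nehef → fanehefir, dibhulpef → fadibhulpefir) add fa- … -ir around the stem.
The other patterns: stems ending in -m or -s insert -as- after the first vowel; stems ending in -a or -d add -ovi.
So wadindaf → fawadindafir.

fawadindafir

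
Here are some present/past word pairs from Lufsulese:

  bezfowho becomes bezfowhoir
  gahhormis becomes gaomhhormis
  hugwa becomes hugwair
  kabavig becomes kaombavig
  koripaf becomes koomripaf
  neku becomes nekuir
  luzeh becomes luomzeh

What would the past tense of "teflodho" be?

teflodhoir

"teflodho" ends in a vowel. The stems ending in a vowel (neku → nekuir, hugwa → hugwair, bezfowho → bezfowhoir) add -ir.
The other pattern: stems ending in a consonant insert -om- after the first vowel.
So teflodho → teflodhoir.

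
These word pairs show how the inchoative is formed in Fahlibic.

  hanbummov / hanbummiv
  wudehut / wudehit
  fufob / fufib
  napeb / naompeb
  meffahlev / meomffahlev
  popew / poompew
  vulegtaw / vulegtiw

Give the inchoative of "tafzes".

napeb and fufob both end in -b yet inflect differently (naompeb, fufib), so the final letter is not what conditions the rule; the last vowel is.
"tafzes" has last vowel 'e'. The stems whose last vowel is 'e' (napeb → naompeb, meffahlev → meomffahlev, popew → poompew) insert -om- after the first vowel.
The other pattern: stems whose last vowel is 'a', 'o' or 'u' change the last vowel to 'i'.
So tafzes → taomfzes.

taomfzes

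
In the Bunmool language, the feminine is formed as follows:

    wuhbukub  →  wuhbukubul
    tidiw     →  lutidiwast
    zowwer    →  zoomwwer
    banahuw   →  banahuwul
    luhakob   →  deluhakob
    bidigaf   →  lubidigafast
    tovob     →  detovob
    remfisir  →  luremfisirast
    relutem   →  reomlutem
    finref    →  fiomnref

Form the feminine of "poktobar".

lupoktobarast

zowwer and remfisir both end in -r yet inflect differently (zoomwwer, luremfisirast), so the final letter is not what conditions the rule; the last vowel is.
"poktobar" has last vowel 'a'. The one such stem in the data (bidigaf → lubidigafast) adds lu- … -ast around the stem, so the same rule applies.
So poktobar → lupoktobarast.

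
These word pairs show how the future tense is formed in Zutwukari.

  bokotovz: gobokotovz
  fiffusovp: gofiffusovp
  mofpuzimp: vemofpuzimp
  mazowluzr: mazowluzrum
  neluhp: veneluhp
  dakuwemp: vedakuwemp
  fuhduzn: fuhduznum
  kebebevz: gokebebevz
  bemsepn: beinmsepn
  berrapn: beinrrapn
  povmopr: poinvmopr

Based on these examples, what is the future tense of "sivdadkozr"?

sivdadkozrum

fuhduzn and bemsepn both end in -n yet inflect differently (fuhduznum, beinmsepn), so the final letter is not what conditions the rule; the second-to-last letter is.
"sivdadkozr" has second-to-last letter 'z'. The stems whose second-to-last letter is 'z' (mazowluzr → mazowluzrum, fuhduzn → fuhduznum) add -um.
So sivdadkozr → sivdadkozrum.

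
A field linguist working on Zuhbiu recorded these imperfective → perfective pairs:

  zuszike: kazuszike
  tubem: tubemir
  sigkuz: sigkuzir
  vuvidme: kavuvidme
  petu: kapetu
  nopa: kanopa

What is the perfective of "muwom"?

petu and sigkuz both have last vowel 'u' yet inflect differently (kapetu, sigkuzir), so the last vowel is not what conditions the rule; whether the stem ends in a vowel or a consonant is.
"muwom" ends in a consonant. The stems ending in a consonant (sigkuz → sigkuzir, tubem → tubemir) add -ir.
The other pattern: stems ending in a vowel add the prefix ka-.
So muwom → muwomir.

muwomir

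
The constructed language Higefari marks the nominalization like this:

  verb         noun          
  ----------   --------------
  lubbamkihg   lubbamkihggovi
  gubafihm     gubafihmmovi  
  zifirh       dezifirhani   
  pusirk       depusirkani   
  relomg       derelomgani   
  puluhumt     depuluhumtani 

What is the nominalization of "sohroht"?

lubbamkihg and relomg both end in -g yet inflect differently (lubbamkihggovi, derelomgani), so the final letter is not what conditions the rule; the second-to-last letter is.
"sohroht" has second-to-last letter 'h'. The stems whose second-to-last letter is 'h' (lubbamkihg → lubbamkihggovi, gubafihm → gubafihmmovi) double the final consonant and add -ovi.
So sohroht → sohrohttovi.

sohrohttovi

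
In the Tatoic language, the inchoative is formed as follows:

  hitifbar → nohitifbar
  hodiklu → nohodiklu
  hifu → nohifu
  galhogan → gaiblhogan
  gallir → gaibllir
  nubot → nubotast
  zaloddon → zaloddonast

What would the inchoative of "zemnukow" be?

zemnukowast

"zemnukow" begins with z-. The one such stem in the data (zaloddon → zaloddonast) adds -ast, so the same rule applies.
The other patterns: stems beginning with h- add the prefix no-; stems beginning with g- insert -ib- after the first vowel.
So zemnukow → zemnukowast.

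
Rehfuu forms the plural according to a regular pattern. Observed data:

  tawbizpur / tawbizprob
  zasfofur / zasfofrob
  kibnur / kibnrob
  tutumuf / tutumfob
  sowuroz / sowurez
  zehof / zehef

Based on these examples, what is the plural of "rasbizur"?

rasbizrob

tutumuf and zehof both end in -f yet inflect differently (tutumfob, zehef), so the final letter is not what conditions the rule; the last vowel is.
"rasbizur" has last vowel 'u'. The stems whose last vowel is 'u' (tawbizpur → tawbizprob, zasfofur → zasfofrob, kibnur → kibnrob) delete the last vowel and add -ob.
The other pattern: stems whose last vowel is 'o' change the last vowel to 'e'.
So rasbizur → rasbizrob.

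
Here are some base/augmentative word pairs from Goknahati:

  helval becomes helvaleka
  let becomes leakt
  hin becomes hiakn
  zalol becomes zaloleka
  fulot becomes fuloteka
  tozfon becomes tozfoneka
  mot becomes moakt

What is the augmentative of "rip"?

let and fulot both end in -t yet inflect differently (leakt, fuloteka), so the final letter is not what conditions the rule; the number of vowels is.
"rip" has 1 vowel. The stems with 1 vowel (let → leakt, mot → moakt, hin → hiakn) insert -ak- after the first vowel.
So rip → riakp.

riakp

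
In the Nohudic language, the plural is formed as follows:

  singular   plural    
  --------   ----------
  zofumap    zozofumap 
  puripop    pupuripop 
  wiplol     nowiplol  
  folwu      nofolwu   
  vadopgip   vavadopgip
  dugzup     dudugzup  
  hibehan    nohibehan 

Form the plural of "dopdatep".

dodopdatep

"dopdatep" ends in -p. The stems ending in -p (zofumap → zozofumap, puripop → pupuripop, vadopgip → vavadopgip) repeat the first consonant+vowel as a prefix.
The other pattern: stems ending in -l, -n or -u add the prefix no-.
So dopdatep → dodopdatep.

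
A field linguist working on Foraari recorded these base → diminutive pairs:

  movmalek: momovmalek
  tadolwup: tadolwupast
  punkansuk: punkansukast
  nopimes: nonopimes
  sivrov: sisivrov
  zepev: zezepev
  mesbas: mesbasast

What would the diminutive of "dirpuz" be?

nopimes and mesbas both end in -s yet inflect differently (nonopimes, mesbasast), so the final letter is not what conditions the rule; the last vowel is.
"dirpuz" has last vowel 'u'. The stems whose last vowel is 'u' (punkansuk → punkansukast, tadolwup → tadolwupast) add -ast.
So dirpuz → dirpuzast.

dirpuzast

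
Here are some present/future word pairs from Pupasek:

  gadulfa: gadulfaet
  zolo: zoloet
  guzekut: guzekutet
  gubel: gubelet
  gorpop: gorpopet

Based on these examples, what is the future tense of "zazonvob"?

zazonvobet

Every pair shown (gadulfa → gadulfaet, zolo → zoloet, guzekut → guzekutet, …) follows the same rule: add -et.
So zazonvob → zazonvobet.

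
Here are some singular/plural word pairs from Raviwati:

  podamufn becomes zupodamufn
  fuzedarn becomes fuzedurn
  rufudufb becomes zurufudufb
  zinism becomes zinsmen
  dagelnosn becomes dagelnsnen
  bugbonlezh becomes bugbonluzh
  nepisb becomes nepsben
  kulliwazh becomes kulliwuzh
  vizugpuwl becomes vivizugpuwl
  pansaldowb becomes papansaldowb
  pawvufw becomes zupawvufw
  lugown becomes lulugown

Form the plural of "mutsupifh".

zumutsupifh

rufudufb and pansaldowb both end in -b yet inflect differently (zurufudufb, papansaldowb), so the final letter is not what conditions the rule; the second-to-last letter is.
"mutsupifh" has second-to-last letter 'f'. The stems whose second-to-last letter is 'f' (podamufn → zupodamufn, pawvufw → zupawvufw, rufudufb → zurufudufb) add the prefix zu-.
The other patterns: stems whose second-to-last letter is 'w' repeat the first consonant+vowel as a prefix; stems whose second-to-last letter is 's' delete the last vowel and add -en; stems whose second-to-last letter is 'r' or 'z' change the last vowel to 'u'.
So mutsupifh → zumutsupifh.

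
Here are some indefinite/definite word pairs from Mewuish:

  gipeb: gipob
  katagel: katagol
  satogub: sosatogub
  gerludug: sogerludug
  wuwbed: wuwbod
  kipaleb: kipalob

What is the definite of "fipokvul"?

kipaleb and satogub both end in -b yet inflect differently (kipalob, sosatogub), so the final letter is not what conditions the rule; the last vowel is.
"fipokvul" has last vowel 'u'. The stems whose last vowel is 'u' (satogub → sosatogub, gerludug → sogerludug) add the prefix so-.
So fipokvul → sofipokvul.

sofipokvul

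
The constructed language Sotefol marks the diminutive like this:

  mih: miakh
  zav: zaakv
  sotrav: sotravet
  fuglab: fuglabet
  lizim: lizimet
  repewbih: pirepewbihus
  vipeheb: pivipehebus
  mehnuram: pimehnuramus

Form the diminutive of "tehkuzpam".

zav and sotrav both end in -v yet inflect differently (zaakv, sotravet), so the final letter is not what conditions the rule; the number of vowels is.
"tehkuzpam" has 3 vowels. The stems with 3 vowels (repewbih → pirepewbihus, vipeheb → pivipehebus, mehnuram → pimehnuramus) add pi- … -us around the stem.
The other patterns: stems with 1 vowel insert -ak- after the first vowel; stems with 2 vowels add -et.
So tehkuzpam → pitehkuzpamus.

pitehkuzpamus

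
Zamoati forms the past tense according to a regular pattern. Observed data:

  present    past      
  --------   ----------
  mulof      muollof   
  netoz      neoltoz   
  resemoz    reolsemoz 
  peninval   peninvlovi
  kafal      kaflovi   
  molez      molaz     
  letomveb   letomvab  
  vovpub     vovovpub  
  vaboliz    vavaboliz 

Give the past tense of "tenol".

teolnol

"tenol" has last vowel 'o'. The stems whose last vowel is 'o' (mulof → muollof, netoz → neoltoz, resemoz → reolsemoz) insert -ol- after the first vowel.
The other patterns: stems whose last vowel is 'a' delete the last vowel and add -ovi; stems whose last vowel is 'e' change the last vowel to 'a'; stems whose last vowel is 'i' or 'u' repeat the first consonant+vowel as a prefix.
So tenol → teolnol.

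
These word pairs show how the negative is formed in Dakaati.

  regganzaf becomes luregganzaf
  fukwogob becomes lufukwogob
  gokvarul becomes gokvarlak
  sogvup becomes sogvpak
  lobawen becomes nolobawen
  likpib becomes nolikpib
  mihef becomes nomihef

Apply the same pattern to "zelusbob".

"zelusbob" has last vowel 'o'. The one such stem in the data (fukwogob → lufukwogob) adds the prefix lu-, so the same rule applies.
The other patterns: stems whose last vowel is 'u' delete the last vowel and add -ak; stems whose last vowel is 'e' or 'i' add the prefix no-.
So zelusbob → luzelusbob.

luzelusbob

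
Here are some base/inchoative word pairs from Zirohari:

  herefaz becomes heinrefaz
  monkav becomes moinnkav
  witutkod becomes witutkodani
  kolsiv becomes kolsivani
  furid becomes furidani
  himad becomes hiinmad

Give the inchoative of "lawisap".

himad and furid both end in -d yet inflect differently (hiinmad, furidani), so the final letter is not what conditions the rule; the last vowel is.
"lawisap" has last vowel 'a'. The stems whose last vowel is 'a' (herefaz → heinrefaz, himad → hiinmad, monkav → moinnkav) insert -in- after the first vowel.
The other pattern: stems whose last vowel is 'i' or 'o' add -ani.
So lawisap → lainwisap.

lainwisap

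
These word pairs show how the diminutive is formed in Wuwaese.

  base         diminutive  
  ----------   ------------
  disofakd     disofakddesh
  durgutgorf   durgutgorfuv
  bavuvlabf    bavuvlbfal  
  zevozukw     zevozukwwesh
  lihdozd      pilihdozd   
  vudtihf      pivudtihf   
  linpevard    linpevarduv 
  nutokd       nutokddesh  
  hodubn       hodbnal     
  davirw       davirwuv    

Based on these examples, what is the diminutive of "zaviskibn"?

zaviskbnal

nutokd and linpevard both end in -d yet inflect differently (nutokddesh, linpevarduv), so the final letter is not what conditions the rule; the second-to-last letter is.
"zaviskibn" has second-to-last letter 'b'. The stems whose second-to-last letter is 'b' (hodubn → hodbnal, bavuvlabf → bavuvlbfal) delete the last vowel and add -al.
The other patterns: stems whose second-to-last letter is 'k' double the final consonant and add -esh; stems whose second-to-last letter is 'r' add -uv; stems whose second-to-last letter is 'h' or 'z' add the prefix pi-.
So zaviskibn → zaviskbnal.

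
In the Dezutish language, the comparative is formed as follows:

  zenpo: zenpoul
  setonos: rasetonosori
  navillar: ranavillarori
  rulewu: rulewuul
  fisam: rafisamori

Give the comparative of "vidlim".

ravidlimori

zenpo and setonos both have last vowel 'o' yet inflect differently (zenpoul, rasetonosori), so the last vowel is not what conditions the rule; whether the stem ends in a vowel or a consonant is.
"vidlim" ends in a consonant. The stems ending in a consonant (setonos → rasetonosori, fisam → rafisamori, navillar → ranavillarori) add ra- … -ori around the stem.
The other pattern: stems ending in a vowel add -ul.
So vidlim → ravidlimori.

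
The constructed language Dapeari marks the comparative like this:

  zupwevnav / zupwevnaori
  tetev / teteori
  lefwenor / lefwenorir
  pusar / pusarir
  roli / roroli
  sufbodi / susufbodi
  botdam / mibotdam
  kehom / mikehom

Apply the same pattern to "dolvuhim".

"dolvuhim" ends in -m. The stems ending in -m (botdam → mibotdam, kehom → mikehom) add the prefix mi-.
So dolvuhim → midolvuhim.

midolvuhim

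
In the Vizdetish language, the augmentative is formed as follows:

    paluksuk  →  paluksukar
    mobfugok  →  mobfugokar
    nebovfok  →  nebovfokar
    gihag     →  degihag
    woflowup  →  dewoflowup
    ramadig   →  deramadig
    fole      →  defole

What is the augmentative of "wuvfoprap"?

dewuvfoprap

paluksuk and woflowup both have last vowel 'u' yet inflect differently (paluksukar, dewoflowup), so the last vowel is not what conditions the rule; the final letter is.
"wuvfoprap" ends in -p. The one such stem in the data (woflowup → dewoflowup) adds the prefix de-, so the same rule applies.
The other pattern: stems ending in -k add -ar.
So wuvfoprap → dewuvfoprap.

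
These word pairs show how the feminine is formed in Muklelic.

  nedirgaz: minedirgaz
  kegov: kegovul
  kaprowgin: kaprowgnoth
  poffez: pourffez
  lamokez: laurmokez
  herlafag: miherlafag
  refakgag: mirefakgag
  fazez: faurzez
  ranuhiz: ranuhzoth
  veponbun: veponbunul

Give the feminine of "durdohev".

fazez and ranuhiz both end in -z yet inflect differently (faurzez, ranuhzoth), so the final letter is not what conditions the rule; the last vowel is.
"durdohev" has last vowel 'e'. The stems whose last vowel is 'e' (fazez → faurzez, poffez → pourffez, lamokez → laurmokez) insert -ur- after the first vowel.
The other patterns: stems whose last vowel is 'i' delete the last vowel and add -oth; stems whose last vowel is 'a' add the prefix mi-; stems whose last vowel is 'o' or 'u' add -ul.
So durdohev → duurrdohev.

duurrdohev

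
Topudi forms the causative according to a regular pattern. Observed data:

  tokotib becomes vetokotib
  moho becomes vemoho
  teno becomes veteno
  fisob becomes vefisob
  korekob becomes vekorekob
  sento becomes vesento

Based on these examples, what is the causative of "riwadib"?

veriwadib

Every pair shown (tokotib → vetokotib, moho → vemoho, teno → veteno, …) follows the same rule: add the prefix ve-.
So riwadib → veriwadib.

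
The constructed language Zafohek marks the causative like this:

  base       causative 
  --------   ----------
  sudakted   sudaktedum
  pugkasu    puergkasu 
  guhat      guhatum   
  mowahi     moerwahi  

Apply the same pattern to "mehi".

meerhi

"mehi" ends in a vowel. The stems ending in a vowel (pugkasu → puergkasu, mowahi → moerwahi) insert -er- after the first vowel.
The other pattern: stems ending in a consonant add -um.
So mehi → meerhi.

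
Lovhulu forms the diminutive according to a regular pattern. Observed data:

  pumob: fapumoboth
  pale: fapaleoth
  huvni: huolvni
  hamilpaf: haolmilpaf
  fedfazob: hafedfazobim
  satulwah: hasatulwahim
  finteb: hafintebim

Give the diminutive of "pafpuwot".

fapafpuwototh

pumob and fedfazob both end in -b yet inflect differently (fapumoboth, hafedfazobim), so the final letter is not what conditions the rule; the first letter is.
"pafpuwot" begins with p-. The stems beginning with p- (pumob → fapumoboth, pale → fapaleoth) add fa- … -oth around the stem.
The other patterns: stems beginning with h- insert -ol- after the first vowel; stems beginning with f- or s- add ha- … -im around the stem.
So pafpuwot → fapafpuwototh.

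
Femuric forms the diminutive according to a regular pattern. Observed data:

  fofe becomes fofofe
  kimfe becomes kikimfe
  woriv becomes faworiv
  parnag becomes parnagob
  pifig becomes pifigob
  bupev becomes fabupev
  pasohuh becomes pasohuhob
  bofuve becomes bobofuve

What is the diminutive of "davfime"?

dadavfime

"davfime" ends in -e. The stems ending in -e (bofuve → bobofuve, kimfe → kikimfe, fofe → fofofe) repeat the first consonant+vowel as a prefix.
So davfime → dadavfime.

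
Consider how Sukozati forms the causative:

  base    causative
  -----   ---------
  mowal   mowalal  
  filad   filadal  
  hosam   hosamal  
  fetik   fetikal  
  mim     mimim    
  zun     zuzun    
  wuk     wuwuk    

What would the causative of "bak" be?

babak

hosam and mim both end in -m yet inflect differently (hosamal, mimim), so the final letter is not what conditions the rule; the number of vowels is.
"bak" has 1 vowel. The stems with 1 vowel (mim → mimim, zun → zuzun, wuk → wuwuk) repeat the first consonant+vowel as a prefix.
The other pattern: stems with 2 vowels add -al.
So bak → babak.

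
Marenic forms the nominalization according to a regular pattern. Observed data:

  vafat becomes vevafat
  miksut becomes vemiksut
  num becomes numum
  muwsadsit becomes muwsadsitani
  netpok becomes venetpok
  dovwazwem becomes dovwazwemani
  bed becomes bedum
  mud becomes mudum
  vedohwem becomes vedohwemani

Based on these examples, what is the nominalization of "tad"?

num and vedohwem both end in -m yet inflect differently (numum, vedohwemani), so the final letter is not what conditions the rule; the number of vowels is.
"tad" has 1 vowel. The stems with 1 vowel (bed → bedum, num → numum, mud → mudum) add -um.
So tad → tadum.

tadum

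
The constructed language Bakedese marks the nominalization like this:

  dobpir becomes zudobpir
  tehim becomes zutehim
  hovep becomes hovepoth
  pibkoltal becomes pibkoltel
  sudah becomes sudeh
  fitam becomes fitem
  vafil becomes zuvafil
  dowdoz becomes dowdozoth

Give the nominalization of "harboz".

"harboz" has last vowel 'o'. The one such stem in the data (dowdoz → dowdozoth) adds -oth, so the same rule applies.
So harboz → harbozoth.

harbozoth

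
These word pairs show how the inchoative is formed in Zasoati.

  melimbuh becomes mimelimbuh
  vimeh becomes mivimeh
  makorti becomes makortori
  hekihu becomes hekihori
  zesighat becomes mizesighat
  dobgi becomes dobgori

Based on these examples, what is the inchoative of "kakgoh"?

mikakgoh

melimbuh and hekihu both have last vowel 'u' yet inflect differently (mimelimbuh, hekihori), so the last vowel is not what conditions the rule; whether the stem ends in a vowel or a consonant is.
"kakgoh" ends in a consonant. The stems ending in a consonant (melimbuh → mimelimbuh, zesighat → mizesighat, vimeh → mivimeh) add the prefix mi-.
The other pattern: stems ending in a vowel drop the final letter and add -ori.
So kakgoh → mikakgoh.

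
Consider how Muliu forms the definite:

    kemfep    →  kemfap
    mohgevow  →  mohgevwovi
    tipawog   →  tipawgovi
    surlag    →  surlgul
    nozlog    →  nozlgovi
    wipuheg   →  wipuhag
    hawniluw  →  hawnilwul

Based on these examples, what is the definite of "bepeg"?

bepag

"bepeg" has last vowel 'e'. The stems whose last vowel is 'e' (wipuheg → wipuhag, kemfep → kemfap) change the last vowel to 'a'.
The other patterns: stems whose last vowel is 'a' or 'u' delete the last vowel and add -ul; stems whose last vowel is 'o' delete the last vowel and add -ovi.
So bepeg → bepag.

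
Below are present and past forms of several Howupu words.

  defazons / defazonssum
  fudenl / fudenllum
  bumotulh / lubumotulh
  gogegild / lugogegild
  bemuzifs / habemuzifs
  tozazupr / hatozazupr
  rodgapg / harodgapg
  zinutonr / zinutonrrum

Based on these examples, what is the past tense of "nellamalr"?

lunellamalr

defazons and bemuzifs both end in -s yet inflect differently (defazonssum, habemuzifs), so the final letter is not what conditions the rule; the second-to-last letter is.
"nellamalr" has second-to-last letter 'l'. The stems whose second-to-last letter is 'l' (gogegild → lugogegild, bumotulh → lubumotulh) add the prefix lu-.
The other patterns: stems whose second-to-last letter is 'n' double the final consonant and add -um; stems whose second-to-last letter is 'f' or 'p' add the prefix ha-.
So nellamalr → lunellamalr.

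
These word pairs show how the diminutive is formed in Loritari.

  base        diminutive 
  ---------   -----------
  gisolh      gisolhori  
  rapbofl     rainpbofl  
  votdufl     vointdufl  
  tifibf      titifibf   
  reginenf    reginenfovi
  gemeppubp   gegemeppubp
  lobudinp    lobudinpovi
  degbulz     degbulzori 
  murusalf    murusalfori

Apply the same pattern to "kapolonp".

murusalf and tifibf both end in -f yet inflect differently (murusalfori, titifibf), so the final letter is not what conditions the rule; the second-to-last letter is.
"kapolonp" has second-to-last letter 'n'. The stems whose second-to-last letter is 'n' (lobudinp → lobudinpovi, reginenf → reginenfovi) add -ovi.
So kapolonp → kapolonpovi.

kapolonpovi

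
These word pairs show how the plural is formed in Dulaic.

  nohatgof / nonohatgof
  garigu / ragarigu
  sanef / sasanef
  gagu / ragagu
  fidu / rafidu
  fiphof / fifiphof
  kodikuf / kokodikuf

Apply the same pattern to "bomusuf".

bobomusuf

fidu and kodikuf both have last vowel 'u' yet inflect differently (rafidu, kokodikuf), so the last vowel is not what conditions the rule; the final letter is.
"bomusuf" ends in -f. The stems ending in -f (sanef → sasanef, kodikuf → kokodikuf, nohatgof → nonohatgof) repeat the first consonant+vowel as a prefix.
So bomusuf → bobomusuf.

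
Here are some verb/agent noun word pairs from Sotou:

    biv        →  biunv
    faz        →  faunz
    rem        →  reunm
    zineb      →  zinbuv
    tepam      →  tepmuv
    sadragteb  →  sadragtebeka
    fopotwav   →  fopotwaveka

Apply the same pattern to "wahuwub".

wahuwubeka

rem and tepam both end in -m yet inflect differently (reunm, tepmuv), so the final letter is not what conditions the rule; the number of vowels is.
"wahuwub" has 3 vowels. The stems with 3 vowels (sadragteb → sadragtebeka, fopotwav → fopotwaveka) add -eka.
The other patterns: stems with 1 vowel insert -un- after the first vowel; stems with 2 vowels delete the last vowel and add -uv.
So wahuwub → wahuwubeka.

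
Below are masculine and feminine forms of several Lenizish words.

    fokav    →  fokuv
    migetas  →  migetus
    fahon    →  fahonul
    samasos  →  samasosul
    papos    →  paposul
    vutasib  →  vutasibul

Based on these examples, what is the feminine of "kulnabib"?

migetas and samasos both end in -s yet inflect differently (migetus, samasosul), so the final letter is not what conditions the rule; the last vowel is.
"kulnabib" has last vowel 'i'. The one such stem in the data (vutasib → vutasibul) adds -ul, so the same rule applies.
The other pattern: stems whose last vowel is 'a' change the last vowel to 'u'.
So kulnabib → kulnabibul.

kulnabibul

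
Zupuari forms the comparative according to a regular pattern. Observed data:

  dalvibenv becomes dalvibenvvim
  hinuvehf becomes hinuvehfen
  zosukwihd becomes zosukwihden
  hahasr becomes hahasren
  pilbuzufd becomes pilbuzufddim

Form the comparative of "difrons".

pilbuzufd and zosukwihd both end in -d yet inflect differently (pilbuzufddim, zosukwihden), so the final letter is not what conditions the rule; the second-to-last letter is.
"difrons" has second-to-last letter 'n'. The one such stem in the data (dalvibenv → dalvibenvvim) doubles the final consonant and adds -im (as does pilbuzufd), so the same rule applies.
The other pattern: stems whose second-to-last letter is 'h' or 's' add -en.
So difrons → difronssim.

difronssim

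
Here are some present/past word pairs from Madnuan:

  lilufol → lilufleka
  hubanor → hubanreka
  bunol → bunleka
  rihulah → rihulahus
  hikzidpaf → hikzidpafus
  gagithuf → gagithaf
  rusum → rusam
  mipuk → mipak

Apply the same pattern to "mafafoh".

hikzidpaf and gagithuf both end in -f yet inflect differently (hikzidpafus, gagithaf), so the final letter is not what conditions the rule; the last vowel is.
"mafafoh" has last vowel 'o'. The stems whose last vowel is 'o' (lilufol → lilufleka, hubanor → hubanreka, bunol → bunleka) delete the last vowel and add -eka.
The other patterns: stems whose last vowel is 'a' add -us; stems whose last vowel is 'u' change the last vowel to 'a'.
So mafafoh → mafafheka.

mafafheka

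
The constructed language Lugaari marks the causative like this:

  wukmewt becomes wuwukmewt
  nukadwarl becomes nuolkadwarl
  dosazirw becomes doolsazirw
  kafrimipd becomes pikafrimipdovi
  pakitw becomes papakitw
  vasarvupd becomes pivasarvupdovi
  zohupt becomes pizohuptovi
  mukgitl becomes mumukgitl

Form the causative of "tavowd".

tatavowd

"tavowd" has second-to-last letter 'w'. The one such stem in the data (wukmewt → wuwukmewt) repeats the first consonant+vowel as a prefix (as do mukgitl, pakitw), so the same rule applies.
So tavowd → tatavowd.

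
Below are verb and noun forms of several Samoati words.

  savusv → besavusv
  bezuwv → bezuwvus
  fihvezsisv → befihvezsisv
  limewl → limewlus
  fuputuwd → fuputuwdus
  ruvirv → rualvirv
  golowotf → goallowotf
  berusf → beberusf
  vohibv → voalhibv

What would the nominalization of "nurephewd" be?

nurephewdus

savusv and bezuwv both end in -v yet inflect differently (besavusv, bezuwvus), so the final letter is not what conditions the rule; the second-to-last letter is.
"nurephewd" has second-to-last letter 'w'. The stems whose second-to-last letter is 'w' (limewl → limewlus, bezuwv → bezuwvus, fuputuwd → fuputuwdus) add -us.
So nurephewd → nurephewdus.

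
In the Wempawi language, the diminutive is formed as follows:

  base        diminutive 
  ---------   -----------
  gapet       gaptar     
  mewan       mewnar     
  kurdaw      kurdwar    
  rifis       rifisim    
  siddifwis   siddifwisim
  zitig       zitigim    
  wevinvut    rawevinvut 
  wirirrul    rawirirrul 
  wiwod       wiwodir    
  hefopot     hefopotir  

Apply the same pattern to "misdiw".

gapet and wevinvut both end in -t yet inflect differently (gaptar, rawevinvut), so the final letter is not what conditions the rule; the last vowel is.
"misdiw" has last vowel 'i'. The stems whose last vowel is 'i' (rifis → rifisim, siddifwis → siddifwisim, zitig → zitigim) add -im.
So misdiw → misdiwim.

misdiwim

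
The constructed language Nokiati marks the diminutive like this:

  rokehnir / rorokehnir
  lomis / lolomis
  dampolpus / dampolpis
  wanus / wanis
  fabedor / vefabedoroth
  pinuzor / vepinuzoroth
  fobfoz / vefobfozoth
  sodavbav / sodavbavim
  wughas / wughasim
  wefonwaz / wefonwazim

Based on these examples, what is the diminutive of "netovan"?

netovanim

lomis and dampolpus both end in -s yet inflect differently (lolomis, dampolpis), so the final letter is not what conditions the rule; the last vowel is.
"netovan" has last vowel 'a'. The stems whose last vowel is 'a' (sodavbav → sodavbavim, wughas → wughasim, wefonwaz → wefonwazim) add -im.
The other patterns: stems whose last vowel is 'i' repeat the first consonant+vowel as a prefix; stems whose last vowel is 'u' change the last vowel to 'i'; stems whose last vowel is 'o' add ve- … -oth around the stem.
So netovan → netovanim.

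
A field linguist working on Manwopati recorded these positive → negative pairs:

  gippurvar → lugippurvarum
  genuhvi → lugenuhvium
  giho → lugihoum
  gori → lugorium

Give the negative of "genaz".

lugenazum

Every pair shown (gippurvar → lugippurvarum, genuhvi → lugenuhvium, giho → lugihoum, …) follows the same rule: add lu- … -um around the stem.
So genaz → lugenazum.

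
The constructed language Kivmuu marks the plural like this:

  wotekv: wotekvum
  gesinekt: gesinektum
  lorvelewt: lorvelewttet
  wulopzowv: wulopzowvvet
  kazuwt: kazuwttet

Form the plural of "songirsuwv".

gesinekt and lorvelewt both end in -t yet inflect differently (gesinektum, lorvelewttet), so the final letter is not what conditions the rule; the second-to-last letter is.
"songirsuwv" has second-to-last letter 'w'. The stems whose second-to-last letter is 'w' (lorvelewt → lorvelewttet, wulopzowv → wulopzowvvet, kazuwt → kazuwttet) double the final consonant and add -et.
So songirsuwv → songirsuwvvet.

songirsuwvvet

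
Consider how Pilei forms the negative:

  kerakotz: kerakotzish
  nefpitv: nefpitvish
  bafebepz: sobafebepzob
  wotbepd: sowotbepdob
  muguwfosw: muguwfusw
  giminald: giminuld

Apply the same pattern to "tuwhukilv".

"tuwhukilv" has second-to-last letter 'l'. The one such stem in the data (giminald → giminuld) changes the last vowel to 'u' (as does muguwfosw), so the same rule applies.
The other patterns: stems whose second-to-last letter is 't' add -ish; stems whose second-to-last letter is 'p' add so- … -ob around the stem.
So tuwhukilv → tuwhukulv.

tuwhukulv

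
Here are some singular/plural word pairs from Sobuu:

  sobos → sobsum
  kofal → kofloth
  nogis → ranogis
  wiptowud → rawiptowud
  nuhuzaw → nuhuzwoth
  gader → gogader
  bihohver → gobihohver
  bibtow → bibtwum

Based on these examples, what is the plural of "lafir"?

"lafir" has last vowel 'i'. The one such stem in the data (nogis → ranogis) adds the prefix ra-, so the same rule applies.
So lafir → ralafir.

ralafir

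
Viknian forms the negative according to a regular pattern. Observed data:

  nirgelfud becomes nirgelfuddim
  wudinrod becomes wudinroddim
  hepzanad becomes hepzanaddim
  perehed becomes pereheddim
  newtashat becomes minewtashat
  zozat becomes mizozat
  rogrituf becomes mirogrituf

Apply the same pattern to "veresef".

miveresef

hepzanad and newtashat both have last vowel 'a' yet inflect differently (hepzanaddim, minewtashat), so the last vowel is not what conditions the rule; the final letter is.
"veresef" ends in -f. The one such stem in the data (rogrituf → mirogrituf) adds the prefix mi-, so the same rule applies.
The other pattern: stems ending in -d double the final consonant and add -im.
So veresef → miveresef.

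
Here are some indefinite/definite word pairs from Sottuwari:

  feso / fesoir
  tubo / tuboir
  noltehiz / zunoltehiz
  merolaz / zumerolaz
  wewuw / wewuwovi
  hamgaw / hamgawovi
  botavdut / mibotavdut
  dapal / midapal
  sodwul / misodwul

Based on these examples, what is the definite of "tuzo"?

merolaz and hamgaw both have last vowel 'a' yet inflect differently (zumerolaz, hamgawovi), so the last vowel is not what conditions the rule; the final letter is.
"tuzo" ends in -o. The stems ending in -o (feso → fesoir, tubo → tuboir) add -ir.
The other patterns: stems ending in -z add the prefix zu-; stems ending in -w add -ovi; stems ending in -l or -t add the prefix mi-.
So tuzo → tuzoir.

tuzoir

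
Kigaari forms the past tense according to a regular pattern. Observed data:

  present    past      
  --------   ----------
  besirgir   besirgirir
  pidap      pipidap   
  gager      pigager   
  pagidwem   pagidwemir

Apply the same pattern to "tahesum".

"tahesum" has 3 vowels. The stems with 3 vowels (besirgir → besirgirir, pagidwem → pagidwemir) add -ir.
The other pattern: stems with 2 vowels add the prefix pi-.
So tahesum → tahesumir.

tahesumir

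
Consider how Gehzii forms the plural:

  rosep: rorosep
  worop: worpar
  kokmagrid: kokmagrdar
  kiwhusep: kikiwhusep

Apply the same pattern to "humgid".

humgdar

worop and kiwhusep both end in -p yet inflect differently (worpar, kikiwhusep), so the final letter is not what conditions the rule; the last vowel is.
"humgid" has last vowel 'i'. The one such stem in the data (kokmagrid → kokmagrdar) deletes the last vowel and adds -ar (as does worop), so the same rule applies.
So humgid → humgdar.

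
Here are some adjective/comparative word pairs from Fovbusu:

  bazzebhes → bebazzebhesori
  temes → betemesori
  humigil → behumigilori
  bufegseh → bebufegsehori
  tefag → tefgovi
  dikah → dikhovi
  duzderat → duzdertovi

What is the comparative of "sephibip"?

besephibipori

bufegseh and dikah both end in -h yet inflect differently (bebufegsehori, dikhovi), so the final letter is not what conditions the rule; the last vowel is.
"sephibip" has last vowel 'i'. The one such stem in the data (humigil → behumigilori) adds be- … -ori around the stem, so the same rule applies.
So sephibip → besephibipori.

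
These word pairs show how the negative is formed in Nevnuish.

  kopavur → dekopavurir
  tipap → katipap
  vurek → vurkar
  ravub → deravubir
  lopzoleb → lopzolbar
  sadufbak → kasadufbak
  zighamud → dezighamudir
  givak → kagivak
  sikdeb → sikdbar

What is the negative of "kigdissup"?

dekigdissupir

sadufbak and vurek both end in -k yet inflect differently (kasadufbak, vurkar), so the final letter is not what conditions the rule; the last vowel is.
"kigdissup" has last vowel 'u'. The stems whose last vowel is 'u' (zighamud → dezighamudir, kopavur → dekopavurir, ravub → deravubir) add de- … -ir around the stem.
So kigdissup → dekigdissupir.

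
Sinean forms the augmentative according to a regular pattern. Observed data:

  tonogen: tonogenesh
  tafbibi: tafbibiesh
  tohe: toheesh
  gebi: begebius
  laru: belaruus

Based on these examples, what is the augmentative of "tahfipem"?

"tahfipem" begins with t-. The stems beginning with t- (tonogen → tonogenesh, tafbibi → tafbibiesh, tohe → toheesh) add -esh.
The other pattern: stems beginning with g- or l- add be- … -us around the stem.
So tahfipem → tahfipemesh.

tahfipemesh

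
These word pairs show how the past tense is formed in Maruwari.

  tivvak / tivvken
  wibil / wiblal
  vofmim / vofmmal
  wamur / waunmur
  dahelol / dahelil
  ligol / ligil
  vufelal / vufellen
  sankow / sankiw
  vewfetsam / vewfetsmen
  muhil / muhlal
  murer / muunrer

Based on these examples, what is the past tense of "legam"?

vofmim and vewfetsam both end in -m yet inflect differently (vofmmal, vewfetsmen), so the final letter is not what conditions the rule; the last vowel is.
"legam" has last vowel 'a'. The stems whose last vowel is 'a' (tivvak → tivvken, vewfetsam → vewfetsmen, vufelal → vufellen) delete the last vowel and add -en.
The other patterns: stems whose last vowel is 'i' delete the last vowel and add -al; stems whose last vowel is 'e' or 'u' insert -un- after the first vowel; stems whose last vowel is 'o' change the last vowel to 'i'.
So legam → legmen.

legmen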